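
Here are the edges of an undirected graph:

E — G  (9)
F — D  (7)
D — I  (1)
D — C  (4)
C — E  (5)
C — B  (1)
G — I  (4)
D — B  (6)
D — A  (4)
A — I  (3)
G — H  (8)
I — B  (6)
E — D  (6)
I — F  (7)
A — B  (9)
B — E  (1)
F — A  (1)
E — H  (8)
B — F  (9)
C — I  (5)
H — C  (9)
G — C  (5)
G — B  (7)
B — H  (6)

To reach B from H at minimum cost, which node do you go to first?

B

Compare a few routes:
H–B: 6 = 6
H–E–B: 8+1 = 9
Cheapest is H–B at 6.
So from H the first move is to B.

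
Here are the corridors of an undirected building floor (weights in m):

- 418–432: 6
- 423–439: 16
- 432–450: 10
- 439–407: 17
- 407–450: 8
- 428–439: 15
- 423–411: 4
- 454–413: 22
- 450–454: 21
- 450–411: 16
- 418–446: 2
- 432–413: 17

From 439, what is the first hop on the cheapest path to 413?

407

Candidate routes:
439 → 407 → 450 → 454 → 413: 17+8+21+22 = 68
439 → 407 → 450 → 432 → 413: 17+8+10+17 = 52
439 → 423 → 411 → 450 → 432 → 413: 16+4+16+10+17 = 63
439 → 423 → 411 → 450 → 454 → 413: 16+4+16+21+22 = 79
The minimum is 52 m via 439 → 407 → 450 → 432 → 413.
So from 439 the first move is to 407.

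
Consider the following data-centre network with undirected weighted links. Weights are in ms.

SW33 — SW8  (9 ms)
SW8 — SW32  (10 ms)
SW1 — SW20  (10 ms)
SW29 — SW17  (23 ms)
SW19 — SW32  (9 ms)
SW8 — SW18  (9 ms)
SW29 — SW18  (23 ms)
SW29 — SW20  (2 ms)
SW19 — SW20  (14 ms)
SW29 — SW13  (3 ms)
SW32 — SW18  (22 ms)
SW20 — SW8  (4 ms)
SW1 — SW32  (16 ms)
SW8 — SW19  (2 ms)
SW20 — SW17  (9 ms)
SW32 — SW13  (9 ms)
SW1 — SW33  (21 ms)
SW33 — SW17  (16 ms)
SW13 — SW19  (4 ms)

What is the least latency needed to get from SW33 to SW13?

Shortest distances from SW33:
SW33: 0
SW8: 9  (via SW33)
SW19: 11  (via SW8)
SW20: 13  (via SW8)
SW13: 15  (via SW19)
Shortest route: SW33 → SW8 → SW19 → SW13 = 15 ms.

15 ms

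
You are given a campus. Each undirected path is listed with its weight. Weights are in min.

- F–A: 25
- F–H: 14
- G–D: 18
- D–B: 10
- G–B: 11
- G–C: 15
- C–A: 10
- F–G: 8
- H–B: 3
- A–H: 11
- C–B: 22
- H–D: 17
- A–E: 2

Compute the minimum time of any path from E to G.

Candidate routes:
E → A → F → G: 2+25+8 = 35
E → A → H → F → G: 2+11+14+8 = 35
E → A → C → G: 2+10+15 = 27
The minimum is 27 min via E → A → C → G.

27 min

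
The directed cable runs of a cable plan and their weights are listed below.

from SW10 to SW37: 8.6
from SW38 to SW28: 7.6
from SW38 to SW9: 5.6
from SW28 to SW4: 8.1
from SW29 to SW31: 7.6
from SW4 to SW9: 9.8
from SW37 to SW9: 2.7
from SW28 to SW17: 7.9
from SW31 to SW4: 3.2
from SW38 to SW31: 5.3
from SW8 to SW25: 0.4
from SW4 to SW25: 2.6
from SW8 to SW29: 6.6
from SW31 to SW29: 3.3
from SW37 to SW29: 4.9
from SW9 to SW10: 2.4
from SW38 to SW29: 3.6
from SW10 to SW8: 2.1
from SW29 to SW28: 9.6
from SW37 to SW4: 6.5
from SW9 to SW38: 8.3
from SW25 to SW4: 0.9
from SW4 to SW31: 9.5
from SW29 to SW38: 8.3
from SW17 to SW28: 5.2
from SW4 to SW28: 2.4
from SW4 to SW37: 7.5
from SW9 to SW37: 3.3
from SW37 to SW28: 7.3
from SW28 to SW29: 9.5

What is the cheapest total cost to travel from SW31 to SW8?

Settle nodes by increasing distance from SW31:
SW31: 0
SW4: 3.2  (via SW31)
SW29: 3.3  (via SW31)
SW28: 5.6  (via SW4)
SW25: 5.8  (via SW4)
SW37: 10.7  (via SW4)
SW38: 11.6  (via SW29)
SW9: 13  (via SW4)
SW17: 13.5  (via SW28)
SW10: 15.4  (via SW9)
SW8: 17.5  (via SW10)
Shortest route: SW31–SW4–SW9–SW10–SW8 = 17.5.

17.5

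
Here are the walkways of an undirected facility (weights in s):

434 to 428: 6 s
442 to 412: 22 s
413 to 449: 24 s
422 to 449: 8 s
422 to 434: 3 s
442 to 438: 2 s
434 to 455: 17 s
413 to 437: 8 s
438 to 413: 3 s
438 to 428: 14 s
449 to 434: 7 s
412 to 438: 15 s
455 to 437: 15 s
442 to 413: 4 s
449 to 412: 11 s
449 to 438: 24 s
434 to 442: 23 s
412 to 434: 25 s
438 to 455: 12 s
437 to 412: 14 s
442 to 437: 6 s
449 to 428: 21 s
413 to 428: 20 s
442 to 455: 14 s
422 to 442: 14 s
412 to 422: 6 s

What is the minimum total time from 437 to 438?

Running Dijkstra from 437:
437: 0
442: 6  (via 437)
438: 8  (via 442)
Shortest route: 437–442–438 = 8 s.

8 s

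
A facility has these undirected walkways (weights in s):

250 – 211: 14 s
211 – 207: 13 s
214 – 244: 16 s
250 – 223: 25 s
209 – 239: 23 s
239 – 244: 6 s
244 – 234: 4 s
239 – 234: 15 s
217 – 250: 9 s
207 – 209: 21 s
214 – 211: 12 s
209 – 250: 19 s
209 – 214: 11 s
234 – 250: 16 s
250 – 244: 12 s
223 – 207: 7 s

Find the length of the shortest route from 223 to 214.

Compare a few routes:
223 → 250 → 211 → 214: 25+14+12 = 51
223 → 207 → 211 → 214: 7+13+12 = 32
223 → 250 → 244 → 214: 25+12+16 = 53
223 → 207 → 209 → 214: 7+21+11 = 39
Cheapest is 223 → 207 → 211 → 214 at 32 s.

32 s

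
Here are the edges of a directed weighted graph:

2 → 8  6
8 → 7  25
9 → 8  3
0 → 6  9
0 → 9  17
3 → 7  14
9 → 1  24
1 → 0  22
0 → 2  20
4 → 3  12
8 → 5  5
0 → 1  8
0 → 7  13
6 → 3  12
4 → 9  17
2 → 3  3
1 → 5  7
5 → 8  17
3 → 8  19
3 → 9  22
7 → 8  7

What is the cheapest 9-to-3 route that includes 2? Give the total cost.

Best 9 to 2: 9 → 1 → 0 → 2 costing 66
Best 2 to 3: 2 → 3 costing 3
Total via 2: 66 + 3 = 69.

69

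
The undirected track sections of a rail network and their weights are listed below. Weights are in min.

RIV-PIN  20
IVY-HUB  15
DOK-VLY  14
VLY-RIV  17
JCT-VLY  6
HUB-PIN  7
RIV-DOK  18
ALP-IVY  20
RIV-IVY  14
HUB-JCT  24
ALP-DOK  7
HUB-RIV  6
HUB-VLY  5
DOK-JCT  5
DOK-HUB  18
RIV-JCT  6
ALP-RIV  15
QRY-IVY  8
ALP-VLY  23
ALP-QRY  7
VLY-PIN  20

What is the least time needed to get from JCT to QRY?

Enumerating some paths:
JCT - VLY - HUB - IVY - QRY: 6+5+15+8 = 34
JCT - RIV - IVY - QRY: 6+14+8 = 28
JCT - RIV - ALP - QRY: 6+15+7 = 28
JCT - DOK - ALP - QRY: 5+7+7 = 19
The minimum is 19 min via JCT - DOK - ALP - QRY.

19 min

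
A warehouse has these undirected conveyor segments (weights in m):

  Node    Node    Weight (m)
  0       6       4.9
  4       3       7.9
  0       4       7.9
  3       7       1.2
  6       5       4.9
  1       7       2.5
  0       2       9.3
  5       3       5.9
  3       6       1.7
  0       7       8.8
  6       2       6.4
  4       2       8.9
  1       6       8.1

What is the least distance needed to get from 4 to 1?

11.6 m

Compare a few routes:
4–3–7–1: 7.9+1.2+2.5 = 11.6
4–3–6–1: 7.9+1.7+8.1 = 17.7
4–0–7–1: 7.9+8.8+2.5 = 19.2
4–0–6–3–7–1: 7.9+4.9+1.7+1.2+2.5 = 18.2
The minimum is 11.6 m via 4–3–7–1.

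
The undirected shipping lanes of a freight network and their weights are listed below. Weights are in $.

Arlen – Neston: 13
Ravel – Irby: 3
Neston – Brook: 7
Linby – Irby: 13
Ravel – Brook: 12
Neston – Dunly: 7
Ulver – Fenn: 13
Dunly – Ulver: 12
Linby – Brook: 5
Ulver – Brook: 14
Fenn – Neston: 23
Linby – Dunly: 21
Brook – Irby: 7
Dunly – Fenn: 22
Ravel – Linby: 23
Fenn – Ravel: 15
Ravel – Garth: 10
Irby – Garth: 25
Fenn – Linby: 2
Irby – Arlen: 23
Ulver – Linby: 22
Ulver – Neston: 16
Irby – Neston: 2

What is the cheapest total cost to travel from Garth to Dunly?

Settle nodes by increasing distance from Garth:
Garth: 0
Ravel: 10  (via Garth)
Irby: 13  (via Ravel)
Neston: 15  (via Irby)
Brook: 20  (via Irby)
Dunly: 22  (via Neston)
Shortest route: Garth → Ravel → Irby → Neston → Dunly = $22.

$22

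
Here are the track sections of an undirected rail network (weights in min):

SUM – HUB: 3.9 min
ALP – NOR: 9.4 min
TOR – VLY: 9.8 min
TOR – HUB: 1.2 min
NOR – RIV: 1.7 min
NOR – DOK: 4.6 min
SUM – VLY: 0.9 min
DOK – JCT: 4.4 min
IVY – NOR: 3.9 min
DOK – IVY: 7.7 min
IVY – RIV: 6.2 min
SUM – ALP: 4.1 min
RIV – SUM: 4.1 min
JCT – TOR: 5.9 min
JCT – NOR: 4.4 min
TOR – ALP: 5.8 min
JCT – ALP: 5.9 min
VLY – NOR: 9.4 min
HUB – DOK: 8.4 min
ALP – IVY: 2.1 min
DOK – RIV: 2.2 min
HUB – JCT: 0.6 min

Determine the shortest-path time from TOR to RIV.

7.9 min

Enumerating some paths:
TOR - HUB - SUM - RIV: 1.2+3.9+4.1 = 9.2
TOR - HUB - JCT - NOR - RIV: 1.2+0.6+4.4+1.7 = 7.9
TOR - HUB - JCT - DOK - RIV: 1.2+0.6+4.4+2.2 = 8.4
The minimum is 7.9 min via TOR - HUB - JCT - NOR - RIV.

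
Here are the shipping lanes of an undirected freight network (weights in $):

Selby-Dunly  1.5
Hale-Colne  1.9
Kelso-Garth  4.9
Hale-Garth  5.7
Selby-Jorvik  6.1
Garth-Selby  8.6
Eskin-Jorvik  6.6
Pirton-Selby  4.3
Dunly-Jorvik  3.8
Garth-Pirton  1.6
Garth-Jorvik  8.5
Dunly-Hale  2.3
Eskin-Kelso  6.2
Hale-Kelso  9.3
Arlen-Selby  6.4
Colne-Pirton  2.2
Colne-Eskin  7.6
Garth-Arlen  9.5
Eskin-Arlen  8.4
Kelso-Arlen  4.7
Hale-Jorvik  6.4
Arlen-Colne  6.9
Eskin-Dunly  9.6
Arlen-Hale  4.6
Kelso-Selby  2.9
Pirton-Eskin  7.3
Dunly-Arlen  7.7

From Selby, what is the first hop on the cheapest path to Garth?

Compare a few routes:
Selby → Kelso → Garth: 2.9+4.9 = 7.8
Selby → Garth: 8.6 = 8.6
Selby → Dunly → Hale → Colne → Pirton → Garth: 1.5+2.3+1.9+2.2+1.6 = 9.5
Selby → Pirton → Garth: 4.3+1.6 = 5.9
The minimum is $5.9 via Selby → Pirton → Garth.
So from Selby the first move is to Pirton.

Pirton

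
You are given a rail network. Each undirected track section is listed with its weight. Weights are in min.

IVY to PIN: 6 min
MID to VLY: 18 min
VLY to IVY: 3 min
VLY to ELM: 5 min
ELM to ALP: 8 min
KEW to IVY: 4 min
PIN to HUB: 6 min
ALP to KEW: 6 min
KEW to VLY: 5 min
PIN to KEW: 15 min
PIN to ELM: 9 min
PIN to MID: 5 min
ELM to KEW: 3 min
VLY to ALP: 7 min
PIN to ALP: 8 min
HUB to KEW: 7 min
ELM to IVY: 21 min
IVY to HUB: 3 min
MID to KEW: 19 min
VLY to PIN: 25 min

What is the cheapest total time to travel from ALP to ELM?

8 min

Enumerating some paths:
ALP - ELM: 8 = 8
ALP - KEW - ELM: 6+3 = 9
ALP - VLY - ELM: 7+5 = 12
ALP - VLY - KEW - ELM: 7+5+3 = 15
Cheapest is ALP - ELM at 8 min.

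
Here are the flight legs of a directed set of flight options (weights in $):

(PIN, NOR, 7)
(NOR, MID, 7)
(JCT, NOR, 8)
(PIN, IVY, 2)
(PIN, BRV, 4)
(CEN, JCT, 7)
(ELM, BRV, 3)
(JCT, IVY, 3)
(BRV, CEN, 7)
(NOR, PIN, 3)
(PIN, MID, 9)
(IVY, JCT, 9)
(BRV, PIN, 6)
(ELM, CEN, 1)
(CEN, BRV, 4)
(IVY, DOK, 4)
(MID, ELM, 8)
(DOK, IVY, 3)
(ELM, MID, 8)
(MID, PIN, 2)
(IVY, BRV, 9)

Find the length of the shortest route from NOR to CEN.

Shortest distances from NOR:
NOR: 0
PIN: 3  (via NOR)
IVY: 5  (via PIN)
MID: 7  (via NOR)
BRV: 7  (via PIN)
DOK: 9  (via IVY)
CEN: 14  (via BRV)
Shortest route: NOR–PIN–BRV–CEN = $14.

$14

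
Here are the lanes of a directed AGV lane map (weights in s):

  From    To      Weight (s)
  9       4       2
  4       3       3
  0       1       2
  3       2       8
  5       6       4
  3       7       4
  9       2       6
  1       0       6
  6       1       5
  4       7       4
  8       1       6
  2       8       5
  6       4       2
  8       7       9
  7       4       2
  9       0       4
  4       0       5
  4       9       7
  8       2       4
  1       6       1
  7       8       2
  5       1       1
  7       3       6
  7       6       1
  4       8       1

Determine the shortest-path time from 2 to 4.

14 s

Compare a few routes:
2 → 8 → 1 → 6 → 4: 5+6+1+2 = 14
2 → 8 → 7 → 6 → 4: 5+9+1+2 = 17
2 → 8 → 7 → 4: 5+9+2 = 16
Cheapest is 2 → 8 → 1 → 6 → 4 at 14 s.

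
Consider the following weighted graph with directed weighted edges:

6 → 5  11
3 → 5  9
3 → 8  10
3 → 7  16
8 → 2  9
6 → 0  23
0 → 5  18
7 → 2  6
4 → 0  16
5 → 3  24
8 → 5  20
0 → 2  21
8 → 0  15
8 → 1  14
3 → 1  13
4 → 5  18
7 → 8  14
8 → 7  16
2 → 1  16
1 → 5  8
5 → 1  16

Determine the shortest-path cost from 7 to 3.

Shortest distances from 7:
7: 0
2: 6  (via 7)
8: 14  (via 7)
1: 22  (via 2)
0: 29  (via 8)
5: 30  (via 1)
3: 54  (via 5)
Shortest route: 7 → 2 → 1 → 5 → 3 = 54.

54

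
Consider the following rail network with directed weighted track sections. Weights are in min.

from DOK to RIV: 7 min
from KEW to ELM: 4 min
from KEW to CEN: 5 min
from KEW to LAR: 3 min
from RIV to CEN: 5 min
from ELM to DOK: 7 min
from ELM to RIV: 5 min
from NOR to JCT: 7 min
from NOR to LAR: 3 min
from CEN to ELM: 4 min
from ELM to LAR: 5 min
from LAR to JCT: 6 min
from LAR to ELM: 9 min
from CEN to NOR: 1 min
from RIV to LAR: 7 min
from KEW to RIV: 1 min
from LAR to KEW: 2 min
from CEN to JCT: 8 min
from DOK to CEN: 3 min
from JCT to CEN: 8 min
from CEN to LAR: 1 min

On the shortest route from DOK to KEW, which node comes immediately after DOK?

CEN

Compare a few routes:
DOK → RIV → CEN → LAR → KEW: 7+5+1+2 = 15
DOK → CEN → ELM → LAR → KEW: 3+4+5+2 = 14
DOK → CEN → LAR → KEW: 3+1+2 = 6
DOK → CEN → NOR → LAR → KEW: 3+1+3+2 = 9
The minimum is 6 min via DOK → CEN → LAR → KEW.
So from DOK the first move is to CEN.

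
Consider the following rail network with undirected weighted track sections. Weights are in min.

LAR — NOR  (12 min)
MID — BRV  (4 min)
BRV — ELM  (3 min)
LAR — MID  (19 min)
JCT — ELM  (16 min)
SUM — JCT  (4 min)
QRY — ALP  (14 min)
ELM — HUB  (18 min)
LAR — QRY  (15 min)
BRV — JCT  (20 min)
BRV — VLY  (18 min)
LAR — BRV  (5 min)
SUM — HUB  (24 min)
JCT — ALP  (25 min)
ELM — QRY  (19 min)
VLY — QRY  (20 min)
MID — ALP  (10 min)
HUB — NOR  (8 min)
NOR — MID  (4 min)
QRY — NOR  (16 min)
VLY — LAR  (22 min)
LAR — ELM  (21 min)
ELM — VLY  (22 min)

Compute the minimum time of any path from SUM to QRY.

39 min

Candidate routes:
SUM - JCT - BRV - LAR - QRY: 4+20+5+15 = 44
SUM - JCT - ELM - BRV - LAR - QRY: 4+16+3+5+15 = 43
SUM - JCT - ALP - QRY: 4+25+14 = 43
SUM - JCT - ELM - QRY: 4+16+19 = 39
Cheapest is SUM - JCT - ELM - QRY at 39 min.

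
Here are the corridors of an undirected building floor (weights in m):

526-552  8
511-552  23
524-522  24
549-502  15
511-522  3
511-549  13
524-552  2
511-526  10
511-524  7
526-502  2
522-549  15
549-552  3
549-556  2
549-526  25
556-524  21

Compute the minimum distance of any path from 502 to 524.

12 m

Running Dijkstra from 502:
502: 0
526: 2  (via 502)
552: 10  (via 526)
524: 12  (via 552)
Shortest route: 502 → 526 → 552 → 524 = 12 m.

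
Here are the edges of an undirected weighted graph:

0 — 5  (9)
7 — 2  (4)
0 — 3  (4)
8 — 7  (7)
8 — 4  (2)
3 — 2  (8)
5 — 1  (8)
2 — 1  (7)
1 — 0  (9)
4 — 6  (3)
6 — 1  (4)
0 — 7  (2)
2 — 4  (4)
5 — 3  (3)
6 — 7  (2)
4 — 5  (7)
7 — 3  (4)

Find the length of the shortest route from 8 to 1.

Enumerating some paths:
8–7–6–1: 7+2+4 = 13
8–4–6–1: 2+3+4 = 9
The minimum is 9 via 8–4–6–1.

9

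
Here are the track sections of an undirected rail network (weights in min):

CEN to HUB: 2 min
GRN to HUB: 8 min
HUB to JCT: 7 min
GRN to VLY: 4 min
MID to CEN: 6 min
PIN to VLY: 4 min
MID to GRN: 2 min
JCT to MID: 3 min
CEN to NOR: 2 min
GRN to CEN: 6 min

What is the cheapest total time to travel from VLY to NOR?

Enumerating some paths:
VLY → GRN → CEN → NOR: 4+6+2 = 12
VLY → GRN → MID → CEN → NOR: 4+2+6+2 = 14
The minimum is 12 min via VLY → GRN → CEN → NOR.

12 min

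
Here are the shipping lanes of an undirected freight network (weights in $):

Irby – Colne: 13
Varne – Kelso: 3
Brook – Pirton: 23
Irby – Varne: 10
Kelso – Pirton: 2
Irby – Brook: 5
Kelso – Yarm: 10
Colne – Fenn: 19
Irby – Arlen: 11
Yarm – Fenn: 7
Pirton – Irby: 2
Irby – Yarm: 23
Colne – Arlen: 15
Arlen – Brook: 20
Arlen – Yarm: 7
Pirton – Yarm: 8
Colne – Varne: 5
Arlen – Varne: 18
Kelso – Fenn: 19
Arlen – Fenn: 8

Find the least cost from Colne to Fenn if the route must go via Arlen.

Shortest Colne→Arlen: Colne–Arlen = 15
Shortest Arlen→Fenn: Arlen–Fenn = 8
Total via Arlen: 15 + 8 = $23.

$23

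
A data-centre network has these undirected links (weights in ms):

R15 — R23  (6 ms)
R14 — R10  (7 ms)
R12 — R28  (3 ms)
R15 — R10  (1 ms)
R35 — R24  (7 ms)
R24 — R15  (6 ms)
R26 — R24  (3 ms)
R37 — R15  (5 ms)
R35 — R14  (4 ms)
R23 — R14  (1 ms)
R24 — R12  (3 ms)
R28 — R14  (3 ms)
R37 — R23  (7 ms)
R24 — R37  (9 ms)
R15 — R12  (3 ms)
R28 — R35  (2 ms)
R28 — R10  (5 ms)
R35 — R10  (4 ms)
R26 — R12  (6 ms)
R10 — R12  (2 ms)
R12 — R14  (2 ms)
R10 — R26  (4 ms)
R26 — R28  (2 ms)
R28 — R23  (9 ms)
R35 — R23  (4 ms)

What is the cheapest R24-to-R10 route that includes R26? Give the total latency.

Best R24 to R26: R24 → R26 costing 3
Shortest R26→R10: R26 → R10 = 4
Total via R26: 3 + 4 = 7 ms.

7 ms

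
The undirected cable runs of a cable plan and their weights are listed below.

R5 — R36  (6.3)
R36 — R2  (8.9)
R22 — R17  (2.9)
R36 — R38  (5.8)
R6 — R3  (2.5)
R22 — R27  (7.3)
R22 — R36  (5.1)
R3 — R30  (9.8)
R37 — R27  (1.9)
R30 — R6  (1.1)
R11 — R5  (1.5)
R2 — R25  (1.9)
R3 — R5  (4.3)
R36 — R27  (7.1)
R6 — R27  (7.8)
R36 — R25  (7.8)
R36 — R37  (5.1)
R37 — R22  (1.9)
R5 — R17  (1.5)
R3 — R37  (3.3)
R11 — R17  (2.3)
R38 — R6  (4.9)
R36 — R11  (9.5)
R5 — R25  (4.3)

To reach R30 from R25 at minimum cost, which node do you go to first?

Enumerating some paths:
R25 → R5 → R3 → R6 → R30: 4.3+4.3+2.5+1.1 = 12.2
R25 → R5 → R3 → R30: 4.3+4.3+9.8 = 18.4
R25 → R5 → R17 → R22 → R37 → R3 → R6 → R30: 4.3+1.5+2.9+1.9+3.3+2.5+1.1 = 17.5
Cheapest is R25 → R5 → R3 → R6 → R30 at 12.2.
So from R25 the first move is to R5.

R5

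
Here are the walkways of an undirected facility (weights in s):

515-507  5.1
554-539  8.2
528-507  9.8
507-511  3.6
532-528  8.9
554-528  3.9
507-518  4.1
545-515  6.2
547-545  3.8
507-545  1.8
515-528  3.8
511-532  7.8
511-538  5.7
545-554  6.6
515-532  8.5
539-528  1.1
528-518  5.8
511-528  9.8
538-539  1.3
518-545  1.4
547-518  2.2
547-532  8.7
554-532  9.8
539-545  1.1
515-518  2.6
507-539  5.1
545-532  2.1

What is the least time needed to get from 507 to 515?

Settle nodes by increasing distance from 507:
507: 0
545: 1.8  (via 507)
539: 2.9  (via 545)
518: 3.2  (via 545)
511: 3.6  (via 507)
532: 3.9  (via 545)
528: 4  (via 539)
538: 4.2  (via 539)
515: 5.1  (via 507)
Shortest route: 507–515 = 5.1 s.

5.1 s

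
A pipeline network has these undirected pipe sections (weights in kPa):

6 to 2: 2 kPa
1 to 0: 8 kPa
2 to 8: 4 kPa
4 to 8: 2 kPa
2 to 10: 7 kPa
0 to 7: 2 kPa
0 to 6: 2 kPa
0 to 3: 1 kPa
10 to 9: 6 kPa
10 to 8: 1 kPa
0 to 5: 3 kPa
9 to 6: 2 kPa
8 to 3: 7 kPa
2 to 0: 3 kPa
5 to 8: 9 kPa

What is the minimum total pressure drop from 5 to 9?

Settle nodes by increasing distance from 5:
5: 0
0: 3  (via 5)
3: 4  (via 0)
6: 5  (via 0)
7: 5  (via 0)
2: 6  (via 0)
9: 7  (via 6)
Shortest route: 5–0–6–9 = 7 kPa.

7 kPa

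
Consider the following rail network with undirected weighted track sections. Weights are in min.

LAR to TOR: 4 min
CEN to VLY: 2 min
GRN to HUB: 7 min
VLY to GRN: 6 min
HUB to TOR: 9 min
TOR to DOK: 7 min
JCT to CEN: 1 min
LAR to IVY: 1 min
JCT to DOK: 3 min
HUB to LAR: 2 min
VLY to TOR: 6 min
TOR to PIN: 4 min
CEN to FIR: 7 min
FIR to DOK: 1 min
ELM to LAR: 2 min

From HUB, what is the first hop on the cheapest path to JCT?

Compare a few routes:
HUB - LAR - TOR - VLY - CEN - JCT: 2+4+6+2+1 = 15
HUB - GRN - VLY - CEN - JCT: 7+6+2+1 = 16
The minimum is 15 min via HUB - LAR - TOR - VLY - CEN - JCT.
So from HUB the first move is to LAR.

LAR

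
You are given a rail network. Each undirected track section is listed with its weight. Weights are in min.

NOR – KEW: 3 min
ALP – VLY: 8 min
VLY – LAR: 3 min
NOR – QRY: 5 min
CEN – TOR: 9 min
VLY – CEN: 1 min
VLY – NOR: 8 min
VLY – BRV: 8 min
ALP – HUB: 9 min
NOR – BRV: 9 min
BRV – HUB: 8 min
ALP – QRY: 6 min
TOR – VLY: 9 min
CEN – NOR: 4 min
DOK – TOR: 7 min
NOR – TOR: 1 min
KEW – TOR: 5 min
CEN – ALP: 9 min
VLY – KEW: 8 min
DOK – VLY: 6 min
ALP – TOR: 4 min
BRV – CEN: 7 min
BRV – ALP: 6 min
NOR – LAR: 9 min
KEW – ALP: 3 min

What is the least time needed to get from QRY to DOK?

13 min

Enumerating some paths:
QRY → NOR → CEN → VLY → DOK: 5+4+1+6 = 16
QRY → NOR → VLY → DOK: 5+8+6 = 19
QRY → ALP → TOR → DOK: 6+4+7 = 17
QRY → NOR → TOR → DOK: 5+1+7 = 13
Cheapest is QRY → NOR → TOR → DOK at 13 min.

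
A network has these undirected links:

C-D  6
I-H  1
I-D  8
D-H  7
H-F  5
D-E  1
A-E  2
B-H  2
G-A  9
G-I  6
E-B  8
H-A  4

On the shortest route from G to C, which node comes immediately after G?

A

Candidate routes:
G–I–H–A–E–D–C: 6+1+4+2+1+6 = 20
G–I–D–C: 6+8+6 = 20
G–A–E–D–C: 9+2+1+6 = 18
G–I–H–D–C: 6+1+7+6 = 20
Cheapest is G–A–E–D–C at 18.
So from G the first move is to A.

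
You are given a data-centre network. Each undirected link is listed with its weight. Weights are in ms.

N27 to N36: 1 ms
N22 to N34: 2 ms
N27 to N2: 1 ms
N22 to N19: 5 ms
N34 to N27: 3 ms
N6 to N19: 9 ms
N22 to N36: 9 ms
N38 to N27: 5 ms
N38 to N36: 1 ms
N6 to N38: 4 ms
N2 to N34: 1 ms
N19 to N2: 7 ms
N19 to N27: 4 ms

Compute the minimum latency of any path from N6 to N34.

Shortest distances from N6:
N6: 0
N38: 4  (via N6)
N36: 5  (via N38)
N27: 6  (via N36)
N2: 7  (via N27)
N34: 8  (via N2)
Shortest route: N6 → N38 → N36 → N27 → N2 → N34 = 8 ms.

8 ms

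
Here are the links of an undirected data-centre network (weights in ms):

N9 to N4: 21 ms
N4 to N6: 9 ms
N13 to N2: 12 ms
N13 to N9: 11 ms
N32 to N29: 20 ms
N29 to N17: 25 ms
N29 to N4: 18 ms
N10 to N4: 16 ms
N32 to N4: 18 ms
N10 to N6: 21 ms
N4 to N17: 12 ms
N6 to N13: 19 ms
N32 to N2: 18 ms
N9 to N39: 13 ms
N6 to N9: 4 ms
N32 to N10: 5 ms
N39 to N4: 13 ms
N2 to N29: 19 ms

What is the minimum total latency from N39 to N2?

Running Dijkstra from N39:
N39: 0
N9: 13  (via N39)
N4: 13  (via N39)
N6: 17  (via N9)
N13: 24  (via N9)
N17: 25  (via N4)
N10: 29  (via N4)
N29: 31  (via N4)
N32: 31  (via N4)
N2: 36  (via N13)
Shortest route: N39 → N9 → N13 → N2 = 36 ms.

36 ms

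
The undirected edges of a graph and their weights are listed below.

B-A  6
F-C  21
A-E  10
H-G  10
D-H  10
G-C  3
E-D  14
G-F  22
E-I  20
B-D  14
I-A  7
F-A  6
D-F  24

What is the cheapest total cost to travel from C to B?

33

Compare a few routes:
C–F–A–B: 21+6+6 = 33
C–G–H–D–B: 3+10+10+14 = 37
C–G–F–A–B: 3+22+6+6 = 37
The minimum is 33 via C–F–A–B.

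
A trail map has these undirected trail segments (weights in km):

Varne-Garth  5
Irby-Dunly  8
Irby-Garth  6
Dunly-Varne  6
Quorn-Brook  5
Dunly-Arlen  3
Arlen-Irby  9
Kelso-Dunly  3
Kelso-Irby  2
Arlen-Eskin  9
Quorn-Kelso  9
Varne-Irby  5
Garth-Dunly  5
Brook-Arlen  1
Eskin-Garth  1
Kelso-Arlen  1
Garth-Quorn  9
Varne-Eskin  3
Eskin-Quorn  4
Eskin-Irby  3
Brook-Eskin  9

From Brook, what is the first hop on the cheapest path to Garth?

Compare a few routes:
Brook–Arlen–Dunly–Garth: 1+3+5 = 9
Brook–Eskin–Garth: 9+1 = 10
Brook–Arlen–Kelso–Irby–Eskin–Garth: 1+1+2+3+1 = 8
The minimum is 8 km via Brook–Arlen–Kelso–Irby–Eskin–Garth.
So from Brook the first move is to Arlen.

Arlen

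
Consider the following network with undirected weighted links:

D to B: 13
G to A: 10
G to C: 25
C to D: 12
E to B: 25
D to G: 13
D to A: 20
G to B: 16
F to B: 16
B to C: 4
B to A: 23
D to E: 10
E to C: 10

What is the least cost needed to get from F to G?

Shortest distances from F:
F: 0
B: 16  (via F)
C: 20  (via B)
D: 29  (via B)
E: 30  (via C)
G: 32  (via B)
Shortest route: F–B–G = 32.

32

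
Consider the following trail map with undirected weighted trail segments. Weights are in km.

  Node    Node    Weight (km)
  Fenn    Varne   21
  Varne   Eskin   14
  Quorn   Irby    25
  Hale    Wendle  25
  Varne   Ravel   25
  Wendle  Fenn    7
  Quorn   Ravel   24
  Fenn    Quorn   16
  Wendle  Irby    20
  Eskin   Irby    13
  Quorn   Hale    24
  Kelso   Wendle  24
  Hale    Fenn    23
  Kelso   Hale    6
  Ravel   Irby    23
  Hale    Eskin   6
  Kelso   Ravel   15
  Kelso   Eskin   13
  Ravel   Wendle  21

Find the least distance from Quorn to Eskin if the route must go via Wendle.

Best Quorn to Wendle: Quorn → Fenn → Wendle costing 23
Shortest Wendle→Eskin: Wendle → Hale → Eskin = 31
Total via Wendle: 23 + 31 = 54 km.

54 km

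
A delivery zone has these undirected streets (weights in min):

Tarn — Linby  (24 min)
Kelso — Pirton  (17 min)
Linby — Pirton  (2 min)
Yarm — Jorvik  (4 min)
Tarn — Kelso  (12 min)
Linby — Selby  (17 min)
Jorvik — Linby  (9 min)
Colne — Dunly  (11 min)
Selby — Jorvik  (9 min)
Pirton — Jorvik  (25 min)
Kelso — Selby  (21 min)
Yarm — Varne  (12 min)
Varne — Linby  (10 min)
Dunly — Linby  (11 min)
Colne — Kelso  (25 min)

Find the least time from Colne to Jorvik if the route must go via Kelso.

Best Colne to Kelso: Colne → Kelso costing 25
Shortest Kelso→Jorvik: Kelso → Pirton → Linby → Jorvik = 28
Total via Kelso: 25 + 28 = 53 min.

53 min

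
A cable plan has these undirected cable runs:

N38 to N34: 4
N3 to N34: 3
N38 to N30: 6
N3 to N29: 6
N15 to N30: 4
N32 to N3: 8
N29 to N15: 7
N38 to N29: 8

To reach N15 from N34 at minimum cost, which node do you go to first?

N38

Candidate routes:
N34 → N38 → N29 → N15: 4+8+7 = 19
N34 → N38 → N30 → N15: 4+6+4 = 14
N34 → N3 → N29 → N38 → N30 → N15: 3+6+8+6+4 = 27
N34 → N3 → N29 → N15: 3+6+7 = 16
Cheapest is N34 → N38 → N30 → N15 at 14.
So from N34 the first move is to N38.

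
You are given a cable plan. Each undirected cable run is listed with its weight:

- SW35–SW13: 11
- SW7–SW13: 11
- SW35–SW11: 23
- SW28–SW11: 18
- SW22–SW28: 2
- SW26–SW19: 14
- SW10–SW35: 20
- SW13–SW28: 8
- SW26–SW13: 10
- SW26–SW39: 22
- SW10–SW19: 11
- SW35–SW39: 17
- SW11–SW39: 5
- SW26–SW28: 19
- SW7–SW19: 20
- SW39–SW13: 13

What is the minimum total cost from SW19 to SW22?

Enumerating some paths:
SW19 → SW26 → SW13 → SW28 → SW22: 14+10+8+2 = 34
SW19 → SW10 → SW35 → SW13 → SW28 → SW22: 11+20+11+8+2 = 52
SW19 → SW7 → SW13 → SW28 → SW22: 20+11+8+2 = 41
SW19 → SW26 → SW28 → SW22: 14+19+2 = 35
Cheapest is SW19 → SW26 → SW13 → SW28 → SW22 at 34.

34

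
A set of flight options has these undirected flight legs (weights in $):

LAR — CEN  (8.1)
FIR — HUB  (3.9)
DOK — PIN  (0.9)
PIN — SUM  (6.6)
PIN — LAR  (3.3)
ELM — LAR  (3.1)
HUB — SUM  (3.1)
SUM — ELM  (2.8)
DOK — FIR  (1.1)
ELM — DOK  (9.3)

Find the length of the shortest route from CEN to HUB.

Candidate routes:
CEN–LAR–ELM–SUM–HUB: 8.1+3.1+2.8+3.1 = 17.1
CEN–LAR–PIN–DOK–FIR–HUB: 8.1+3.3+0.9+1.1+3.9 = 17.3
The minimum is $17.1 via CEN–LAR–ELM–SUM–HUB.

$17.1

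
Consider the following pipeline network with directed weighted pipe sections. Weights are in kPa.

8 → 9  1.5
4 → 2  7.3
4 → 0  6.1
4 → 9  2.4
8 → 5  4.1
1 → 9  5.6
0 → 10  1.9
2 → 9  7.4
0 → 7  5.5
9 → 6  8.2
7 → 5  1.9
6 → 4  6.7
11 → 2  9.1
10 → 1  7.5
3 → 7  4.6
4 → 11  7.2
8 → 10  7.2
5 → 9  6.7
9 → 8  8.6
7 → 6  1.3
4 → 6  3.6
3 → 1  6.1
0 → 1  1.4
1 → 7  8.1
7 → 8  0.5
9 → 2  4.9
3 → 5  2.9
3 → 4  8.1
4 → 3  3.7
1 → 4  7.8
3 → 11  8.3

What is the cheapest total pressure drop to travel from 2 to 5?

Settle nodes by increasing distance from 2:
2: 0
9: 7.4  (via 2)
6: 15.6  (via 9)
8: 16  (via 9)
5: 20.1  (via 8)
Shortest route: 2 → 9 → 8 → 5 = 20.1 kPa.

20.1 kPa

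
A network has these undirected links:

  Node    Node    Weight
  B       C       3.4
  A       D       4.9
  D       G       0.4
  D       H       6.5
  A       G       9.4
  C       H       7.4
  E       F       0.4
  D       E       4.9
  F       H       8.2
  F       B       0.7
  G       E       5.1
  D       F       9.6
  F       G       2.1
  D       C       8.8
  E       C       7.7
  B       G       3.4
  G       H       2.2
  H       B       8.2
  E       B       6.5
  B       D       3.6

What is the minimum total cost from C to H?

7.4

Enumerating some paths:
C–B–F–G–H: 3.4+0.7+2.1+2.2 = 8.4
C–H: 7.4 = 7.4
Cheapest is C–H at 7.4.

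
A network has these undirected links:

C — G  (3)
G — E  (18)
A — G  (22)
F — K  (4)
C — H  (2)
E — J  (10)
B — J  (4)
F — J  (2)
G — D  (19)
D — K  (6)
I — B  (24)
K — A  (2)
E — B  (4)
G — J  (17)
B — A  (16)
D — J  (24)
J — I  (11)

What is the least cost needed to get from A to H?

27

Running Dijkstra from A:
A: 0
K: 2  (via A)
F: 6  (via K)
D: 8  (via K)
J: 8  (via F)
B: 12  (via J)
E: 16  (via B)
I: 19  (via J)
G: 22  (via A)
C: 25  (via G)
H: 27  (via C)
Shortest route: A–G–C–H = 27.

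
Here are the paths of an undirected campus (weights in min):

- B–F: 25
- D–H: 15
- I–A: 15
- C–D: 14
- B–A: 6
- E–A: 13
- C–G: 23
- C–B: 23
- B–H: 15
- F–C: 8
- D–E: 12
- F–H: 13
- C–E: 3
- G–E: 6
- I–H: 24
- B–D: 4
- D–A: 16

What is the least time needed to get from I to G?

34 min

Enumerating some paths:
I → A → E → G: 15+13+6 = 34
I → A → B → D → E → G: 15+6+4+12+6 = 43
Cheapest is I → A → E → G at 34 min.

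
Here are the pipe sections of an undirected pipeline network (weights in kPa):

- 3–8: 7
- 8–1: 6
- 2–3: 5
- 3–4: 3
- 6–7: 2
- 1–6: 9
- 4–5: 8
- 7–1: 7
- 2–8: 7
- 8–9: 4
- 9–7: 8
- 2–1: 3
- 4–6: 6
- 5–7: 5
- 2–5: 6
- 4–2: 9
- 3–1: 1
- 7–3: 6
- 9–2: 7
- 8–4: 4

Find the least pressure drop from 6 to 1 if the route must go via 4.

10 kPa

Shortest 6→4: 6 → 4 = 6
Best 4 to 1: 4 → 3 → 1 costing 4
Total via 4: 6 + 4 = 10 kPa.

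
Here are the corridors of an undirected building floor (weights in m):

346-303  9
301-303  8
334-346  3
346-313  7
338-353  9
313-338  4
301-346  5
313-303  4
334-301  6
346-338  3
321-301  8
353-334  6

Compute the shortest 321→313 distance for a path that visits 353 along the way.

Shortest 321→353: 321–301–334–353 = 20
Best 353 to 313: 353–338–313 costing 13
Total via 353: 20 + 13 = 33 m.

33 m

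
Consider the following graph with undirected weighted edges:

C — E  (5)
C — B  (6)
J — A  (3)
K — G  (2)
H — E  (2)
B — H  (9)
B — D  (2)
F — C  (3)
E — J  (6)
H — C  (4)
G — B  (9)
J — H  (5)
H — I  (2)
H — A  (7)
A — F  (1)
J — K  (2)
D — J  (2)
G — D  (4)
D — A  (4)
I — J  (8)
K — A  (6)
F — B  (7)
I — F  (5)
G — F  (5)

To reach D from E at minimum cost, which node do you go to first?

J

Compare a few routes:
E–H–J–D: 2+5+2 = 9
E–J–D: 6+2 = 8
The minimum is 8 via E–J–D.
So from E the first move is to J.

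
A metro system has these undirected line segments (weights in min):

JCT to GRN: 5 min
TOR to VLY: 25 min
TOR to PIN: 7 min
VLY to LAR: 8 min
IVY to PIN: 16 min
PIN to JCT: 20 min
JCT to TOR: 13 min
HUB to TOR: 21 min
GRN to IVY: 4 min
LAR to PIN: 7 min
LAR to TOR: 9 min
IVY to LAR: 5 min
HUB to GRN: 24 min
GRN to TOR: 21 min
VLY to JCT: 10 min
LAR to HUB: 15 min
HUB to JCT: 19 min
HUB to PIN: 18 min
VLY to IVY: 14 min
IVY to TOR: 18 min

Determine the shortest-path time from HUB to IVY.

20 min

Compare a few routes:
HUB–GRN–IVY: 24+4 = 28
HUB–PIN–LAR–IVY: 18+7+5 = 30
HUB–LAR–IVY: 15+5 = 20
HUB–JCT–GRN–IVY: 19+5+4 = 28
Cheapest is HUB–LAR–IVY at 20 min.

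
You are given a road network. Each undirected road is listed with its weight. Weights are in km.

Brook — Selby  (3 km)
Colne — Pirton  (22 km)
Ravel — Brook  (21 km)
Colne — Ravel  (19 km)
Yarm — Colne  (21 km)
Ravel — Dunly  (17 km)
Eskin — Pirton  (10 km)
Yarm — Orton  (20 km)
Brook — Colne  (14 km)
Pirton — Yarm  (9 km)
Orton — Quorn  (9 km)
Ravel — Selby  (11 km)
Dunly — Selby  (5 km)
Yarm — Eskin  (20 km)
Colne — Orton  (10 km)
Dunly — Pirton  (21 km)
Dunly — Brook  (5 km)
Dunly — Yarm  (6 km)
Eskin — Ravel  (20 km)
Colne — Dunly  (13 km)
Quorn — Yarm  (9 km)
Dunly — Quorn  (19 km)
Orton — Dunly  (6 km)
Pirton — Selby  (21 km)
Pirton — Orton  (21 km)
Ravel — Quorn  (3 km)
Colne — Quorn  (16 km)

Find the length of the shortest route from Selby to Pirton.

Shortest distances from Selby:
Selby: 0
Brook: 3  (via Selby)
Dunly: 5  (via Selby)
Yarm: 11  (via Dunly)
Orton: 11  (via Dunly)
Ravel: 11  (via Selby)
Quorn: 14  (via Ravel)
Colne: 17  (via Brook)
Pirton: 20  (via Yarm)
Shortest route: Selby → Dunly → Yarm → Pirton = 20 km.

20 km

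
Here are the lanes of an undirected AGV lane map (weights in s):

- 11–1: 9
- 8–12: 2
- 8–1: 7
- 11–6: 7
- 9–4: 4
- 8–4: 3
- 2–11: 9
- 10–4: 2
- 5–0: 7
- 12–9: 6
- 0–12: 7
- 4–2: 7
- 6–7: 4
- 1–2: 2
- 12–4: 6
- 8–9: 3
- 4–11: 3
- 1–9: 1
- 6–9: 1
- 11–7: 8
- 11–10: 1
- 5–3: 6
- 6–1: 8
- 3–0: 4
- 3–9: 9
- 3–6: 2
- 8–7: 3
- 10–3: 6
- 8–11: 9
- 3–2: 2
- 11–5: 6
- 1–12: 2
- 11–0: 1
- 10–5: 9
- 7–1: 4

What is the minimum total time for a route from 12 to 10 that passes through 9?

Shortest 12→9: 12 → 1 → 9 = 3
Shortest 9→10: 9 → 4 → 10 = 6
Total via 9: 3 + 6 = 9 s.

9 s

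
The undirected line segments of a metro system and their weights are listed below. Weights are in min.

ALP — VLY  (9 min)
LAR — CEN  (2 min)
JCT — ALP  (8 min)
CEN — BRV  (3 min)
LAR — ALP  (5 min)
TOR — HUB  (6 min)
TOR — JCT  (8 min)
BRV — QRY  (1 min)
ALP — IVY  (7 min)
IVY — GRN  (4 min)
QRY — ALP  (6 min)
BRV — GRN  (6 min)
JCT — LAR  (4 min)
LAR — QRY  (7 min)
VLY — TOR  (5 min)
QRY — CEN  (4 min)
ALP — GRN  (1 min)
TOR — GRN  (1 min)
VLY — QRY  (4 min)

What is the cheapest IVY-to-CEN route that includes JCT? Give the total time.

Shortest IVY→JCT: IVY → GRN → TOR → JCT = 13
Shortest JCT→CEN: JCT → LAR → CEN = 6
Total via JCT: 13 + 6 = 19 min.

19 min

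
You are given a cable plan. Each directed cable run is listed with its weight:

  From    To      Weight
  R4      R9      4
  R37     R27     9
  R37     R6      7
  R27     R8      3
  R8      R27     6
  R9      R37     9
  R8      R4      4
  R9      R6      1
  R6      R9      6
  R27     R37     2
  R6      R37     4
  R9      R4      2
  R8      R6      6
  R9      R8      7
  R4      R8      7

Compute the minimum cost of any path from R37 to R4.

Compare a few routes:
R37 - R6 - R9 - R8 - R4: 7+6+7+4 = 24
R37 - R27 - R8 - R6 - R9 - R4: 9+3+6+6+2 = 26
R37 - R27 - R8 - R4: 9+3+4 = 16
R37 - R6 - R9 - R4: 7+6+2 = 15
The minimum is 15 via R37 - R6 - R9 - R4.

15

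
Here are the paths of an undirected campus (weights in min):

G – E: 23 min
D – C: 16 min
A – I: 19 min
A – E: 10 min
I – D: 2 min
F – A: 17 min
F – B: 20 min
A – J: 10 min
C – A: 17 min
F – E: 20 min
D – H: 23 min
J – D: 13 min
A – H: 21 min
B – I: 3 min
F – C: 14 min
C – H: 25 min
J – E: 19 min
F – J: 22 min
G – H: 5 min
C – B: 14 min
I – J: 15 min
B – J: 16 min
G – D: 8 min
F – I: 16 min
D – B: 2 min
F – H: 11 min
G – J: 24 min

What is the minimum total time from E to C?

27 min

Enumerating some paths:
E - A - C: 10+17 = 27
E - F - C: 20+14 = 34
E - A - F - C: 10+17+14 = 41
E - J - A - C: 19+10+17 = 46
Cheapest is E - A - C at 27 min.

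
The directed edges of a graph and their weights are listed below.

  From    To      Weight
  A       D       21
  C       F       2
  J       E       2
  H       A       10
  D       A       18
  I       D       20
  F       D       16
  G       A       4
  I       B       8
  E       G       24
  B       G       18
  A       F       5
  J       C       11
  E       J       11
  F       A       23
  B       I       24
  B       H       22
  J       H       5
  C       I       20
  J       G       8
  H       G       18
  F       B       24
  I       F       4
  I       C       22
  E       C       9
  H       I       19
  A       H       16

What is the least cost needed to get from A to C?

57

Running Dijkstra from A:
A: 0
F: 5  (via A)
H: 16  (via A)
D: 21  (via A)
B: 29  (via F)
G: 34  (via H)
I: 35  (via H)
C: 57  (via I)
Shortest route: A–H–I–C = 57.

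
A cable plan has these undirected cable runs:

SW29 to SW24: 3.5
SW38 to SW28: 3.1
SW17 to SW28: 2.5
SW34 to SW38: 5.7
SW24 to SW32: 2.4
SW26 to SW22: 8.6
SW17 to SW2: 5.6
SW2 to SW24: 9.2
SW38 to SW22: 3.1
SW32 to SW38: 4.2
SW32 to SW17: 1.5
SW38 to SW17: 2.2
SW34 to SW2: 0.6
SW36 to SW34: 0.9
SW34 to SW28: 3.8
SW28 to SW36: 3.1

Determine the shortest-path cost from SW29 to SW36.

13

Candidate routes:
SW29–SW24–SW32–SW17–SW2–SW34–SW36: 3.5+2.4+1.5+5.6+0.6+0.9 = 14.5
SW29–SW24–SW2–SW34–SW36: 3.5+9.2+0.6+0.9 = 14.2
SW29–SW24–SW32–SW17–SW28–SW36: 3.5+2.4+1.5+2.5+3.1 = 13
The minimum is 13 via SW29–SW24–SW32–SW17–SW28–SW36.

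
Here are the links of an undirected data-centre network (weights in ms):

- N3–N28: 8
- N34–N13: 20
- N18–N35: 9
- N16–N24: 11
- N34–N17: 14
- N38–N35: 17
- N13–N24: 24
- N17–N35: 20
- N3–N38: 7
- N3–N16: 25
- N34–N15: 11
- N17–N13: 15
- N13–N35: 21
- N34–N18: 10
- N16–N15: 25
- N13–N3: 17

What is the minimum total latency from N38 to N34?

36 ms

Candidate routes:
N38 → N3 → N13 → N34: 7+17+20 = 44
N38 → N35 → N18 → N34: 17+9+10 = 36
Cheapest is N38 → N35 → N18 → N34 at 36 ms.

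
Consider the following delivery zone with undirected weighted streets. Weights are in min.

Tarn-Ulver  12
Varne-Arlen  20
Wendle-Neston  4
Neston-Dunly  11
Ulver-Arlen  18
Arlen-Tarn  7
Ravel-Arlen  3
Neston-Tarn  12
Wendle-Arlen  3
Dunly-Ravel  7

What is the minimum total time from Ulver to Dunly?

Candidate routes:
Ulver → Tarn → Neston → Dunly: 12+12+11 = 35
Ulver → Tarn → Arlen → Ravel → Dunly: 12+7+3+7 = 29
Ulver → Arlen → Ravel → Dunly: 18+3+7 = 28
The minimum is 28 min via Ulver → Arlen → Ravel → Dunly.

28 min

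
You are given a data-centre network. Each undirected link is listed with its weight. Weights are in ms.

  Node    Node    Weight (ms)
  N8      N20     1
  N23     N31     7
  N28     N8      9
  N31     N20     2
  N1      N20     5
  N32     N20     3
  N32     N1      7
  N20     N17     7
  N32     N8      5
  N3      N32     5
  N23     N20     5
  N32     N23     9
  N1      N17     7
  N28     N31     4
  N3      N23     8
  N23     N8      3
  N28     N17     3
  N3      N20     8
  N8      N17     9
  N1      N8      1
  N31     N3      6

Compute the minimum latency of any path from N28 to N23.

Candidate routes:
N28–N31–N20–N8–N23: 4+2+1+3 = 10
N28–N31–N20–N23: 4+2+5 = 11
N28–N8–N23: 9+3 = 12
N28–N31–N23: 4+7 = 11
Cheapest is N28–N31–N20–N8–N23 at 10 ms.

10 ms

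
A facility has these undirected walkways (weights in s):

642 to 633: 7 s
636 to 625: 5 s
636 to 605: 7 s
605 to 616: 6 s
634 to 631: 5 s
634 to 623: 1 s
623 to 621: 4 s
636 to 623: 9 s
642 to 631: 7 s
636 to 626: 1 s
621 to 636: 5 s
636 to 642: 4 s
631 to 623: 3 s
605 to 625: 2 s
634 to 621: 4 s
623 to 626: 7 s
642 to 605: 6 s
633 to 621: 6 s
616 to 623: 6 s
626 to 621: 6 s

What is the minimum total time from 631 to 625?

15 s

Shortest distances from 631:
631: 0
623: 3  (via 631)
634: 4  (via 623)
621: 7  (via 623)
642: 7  (via 631)
616: 9  (via 623)
626: 10  (via 623)
636: 11  (via 642)
633: 13  (via 621)
605: 13  (via 642)
625: 15  (via 605)
Shortest route: 631 → 642 → 605 → 625 = 15 s.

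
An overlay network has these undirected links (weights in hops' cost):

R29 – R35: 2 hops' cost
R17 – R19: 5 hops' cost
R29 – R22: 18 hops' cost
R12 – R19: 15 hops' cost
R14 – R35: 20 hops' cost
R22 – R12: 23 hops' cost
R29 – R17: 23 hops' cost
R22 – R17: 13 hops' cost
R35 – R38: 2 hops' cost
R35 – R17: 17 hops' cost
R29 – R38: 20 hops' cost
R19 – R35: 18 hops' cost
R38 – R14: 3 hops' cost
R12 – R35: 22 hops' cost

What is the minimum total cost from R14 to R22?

25 hops' cost

Enumerating some paths:
R14 → R38 → R35 → R17 → R22: 3+2+17+13 = 35
R14 → R35 → R29 → R22: 20+2+18 = 40
R14 → R38 → R35 → R29 → R22: 3+2+2+18 = 25
Cheapest is R14 → R38 → R35 → R29 → R22 at 25 hops' cost.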